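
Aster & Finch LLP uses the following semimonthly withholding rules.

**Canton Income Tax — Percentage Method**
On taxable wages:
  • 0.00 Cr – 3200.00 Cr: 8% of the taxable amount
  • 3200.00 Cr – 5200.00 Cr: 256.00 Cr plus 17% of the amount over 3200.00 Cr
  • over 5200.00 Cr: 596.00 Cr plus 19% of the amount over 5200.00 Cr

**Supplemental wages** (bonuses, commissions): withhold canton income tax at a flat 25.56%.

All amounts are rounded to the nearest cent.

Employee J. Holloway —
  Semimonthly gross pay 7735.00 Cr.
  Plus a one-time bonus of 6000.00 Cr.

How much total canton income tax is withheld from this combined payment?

2611.25 Cr

Canton Income Tax: taxable = 7735.00 Cr
  596.00 Cr + 19% × (7735.00 Cr − 5200.00 Cr) = 596.00 Cr + 19% × 2535.00 Cr = 1077.65 Cr
Supplemental (25.56% flat on bonus): 25.56% × 6000.00 Cr = 1533.60 Cr
Total canton income tax: 1077.65 Cr + 1533.60 Cr = 2611.25 Cr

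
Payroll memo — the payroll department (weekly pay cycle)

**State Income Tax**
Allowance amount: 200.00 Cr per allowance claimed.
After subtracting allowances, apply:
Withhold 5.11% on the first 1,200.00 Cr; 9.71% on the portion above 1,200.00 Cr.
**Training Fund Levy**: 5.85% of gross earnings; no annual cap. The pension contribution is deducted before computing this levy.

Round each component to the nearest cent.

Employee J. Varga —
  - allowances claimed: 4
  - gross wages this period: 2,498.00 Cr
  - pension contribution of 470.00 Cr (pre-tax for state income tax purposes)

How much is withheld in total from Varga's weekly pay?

State Income Tax: taxable = 2,498.00 Cr − 470.00 Cr − 4×200.00 Cr = 1,228.00 Cr
  61.32 Cr + 9.71% × (1,228.00 Cr − 1,200.00 Cr) = 61.32 Cr + 9.71% × 28.00 Cr = 64.04 Cr
Training Fund Levy: 5.85% × 2,028.00 Cr = 118.64 Cr
Total: 64.04 Cr + 118.64 Cr = 182.68 Cr

182.68 Cr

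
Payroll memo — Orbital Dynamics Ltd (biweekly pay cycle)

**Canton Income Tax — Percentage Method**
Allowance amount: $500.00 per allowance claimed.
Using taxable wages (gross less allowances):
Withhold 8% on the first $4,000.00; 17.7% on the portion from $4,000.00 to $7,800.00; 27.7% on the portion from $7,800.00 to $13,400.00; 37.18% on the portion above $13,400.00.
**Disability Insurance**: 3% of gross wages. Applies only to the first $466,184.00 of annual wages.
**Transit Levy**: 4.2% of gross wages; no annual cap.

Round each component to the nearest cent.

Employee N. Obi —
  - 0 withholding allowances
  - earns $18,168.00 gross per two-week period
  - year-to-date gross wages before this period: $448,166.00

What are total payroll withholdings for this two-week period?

Canton Income Tax: taxable = $18,168.00
  $2,543.80 + 37.18% × ($18,168.00 − $13,400.00) = $2,543.80 + 37.18% × $4,768.00 = $4,316.54
Disability Insurance: cap $466,184.00 − YTD $448,166.00 = $18,018.00 subject; 3% × $18,018.00 = $540.54
Transit Levy: 4.2% × $18,168.00 = $763.06
Total: $4,316.54 + $540.54 + $763.06 = $5,620.14

$5,620.14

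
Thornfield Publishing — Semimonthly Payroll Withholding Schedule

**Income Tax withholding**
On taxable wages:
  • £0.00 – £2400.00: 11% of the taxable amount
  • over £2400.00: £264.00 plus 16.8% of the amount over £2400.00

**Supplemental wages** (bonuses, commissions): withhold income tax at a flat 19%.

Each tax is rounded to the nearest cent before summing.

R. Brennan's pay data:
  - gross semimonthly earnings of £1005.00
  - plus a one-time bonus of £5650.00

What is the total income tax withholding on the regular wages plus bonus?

£1184.05

Income Tax: taxable = £1005.00
  11% × £1005.00 = £110.55
Supplemental (19% flat on bonus): 19% × £5650.00 = £1073.50
Total income tax: £110.55 + £1073.50 = £1184.05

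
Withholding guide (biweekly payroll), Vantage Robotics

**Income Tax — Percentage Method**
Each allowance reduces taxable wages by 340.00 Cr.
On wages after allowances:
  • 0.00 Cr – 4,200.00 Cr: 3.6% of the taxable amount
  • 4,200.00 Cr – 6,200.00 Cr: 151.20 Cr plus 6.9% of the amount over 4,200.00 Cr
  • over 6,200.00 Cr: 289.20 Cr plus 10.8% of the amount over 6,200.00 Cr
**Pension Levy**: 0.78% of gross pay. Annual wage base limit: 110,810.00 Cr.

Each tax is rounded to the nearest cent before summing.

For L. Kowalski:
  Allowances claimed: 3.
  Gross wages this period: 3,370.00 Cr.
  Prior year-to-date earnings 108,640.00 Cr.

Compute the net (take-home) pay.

Income Tax: taxable = 3,370.00 Cr − 3×340.00 Cr = 2,350.00 Cr
  3.6% × 2,350.00 Cr = 84.60 Cr
Pension Levy: cap 110,810.00 Cr − YTD 108,640.00 Cr = 2,170.00 Cr subject; 0.78% × 2,170.00 Cr = 16.93 Cr
Total withheld: 84.60 Cr + 16.93 Cr = 101.53 Cr
Net pay: 3,370.00 Cr − 101.53 Cr = 3,268.47 Cr

3,268.47 Cr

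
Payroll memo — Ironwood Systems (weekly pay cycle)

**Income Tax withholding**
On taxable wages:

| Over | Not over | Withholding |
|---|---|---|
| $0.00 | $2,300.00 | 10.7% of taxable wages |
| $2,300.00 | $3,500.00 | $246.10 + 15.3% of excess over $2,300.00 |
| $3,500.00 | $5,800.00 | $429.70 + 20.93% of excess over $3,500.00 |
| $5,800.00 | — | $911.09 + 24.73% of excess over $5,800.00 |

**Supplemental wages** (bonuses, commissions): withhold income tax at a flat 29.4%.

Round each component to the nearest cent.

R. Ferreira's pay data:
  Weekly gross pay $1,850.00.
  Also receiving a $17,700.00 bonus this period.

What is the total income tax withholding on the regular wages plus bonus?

$5,401.75

Income Tax: taxable = $1,850.00
  10.7% × $1,850.00 = $197.95
Supplemental (29.4% flat on bonus): 29.4% × $17,700.00 = $5,203.80
Total income tax: $197.95 + $5,203.80 = $5,401.75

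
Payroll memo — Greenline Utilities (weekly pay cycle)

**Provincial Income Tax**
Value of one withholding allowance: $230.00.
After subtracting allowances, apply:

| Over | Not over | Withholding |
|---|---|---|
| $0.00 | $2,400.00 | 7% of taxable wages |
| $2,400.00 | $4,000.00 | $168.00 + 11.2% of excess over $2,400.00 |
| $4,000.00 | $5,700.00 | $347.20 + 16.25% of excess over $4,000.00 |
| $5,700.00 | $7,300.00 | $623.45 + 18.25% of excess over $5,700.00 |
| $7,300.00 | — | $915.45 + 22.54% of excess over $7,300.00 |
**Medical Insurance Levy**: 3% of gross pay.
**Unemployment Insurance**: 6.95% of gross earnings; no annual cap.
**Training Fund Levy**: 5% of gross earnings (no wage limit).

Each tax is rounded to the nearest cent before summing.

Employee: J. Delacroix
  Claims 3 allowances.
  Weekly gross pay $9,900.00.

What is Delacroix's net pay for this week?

$7,073.99

Provincial Income Tax: taxable = $9,900.00 − 3×$230.00 = $9,210.00
  $915.45 + 22.54% × ($9,210.00 − $7,300.00) = $915.45 + 22.54% × $1,910.00 = $1,345.96
Medical Insurance Levy: 3% × $9,900.00 = $297.00
Unemployment Insurance: 6.95% × $9,900.00 = $688.05
Training Fund Levy: 5% × $9,900.00 = $495.00
Total withheld: $1,345.96 + $297.00 + $688.05 + $495.00 = $2,826.01
Net pay: $9,900.00 − $2,826.01 = $7,073.99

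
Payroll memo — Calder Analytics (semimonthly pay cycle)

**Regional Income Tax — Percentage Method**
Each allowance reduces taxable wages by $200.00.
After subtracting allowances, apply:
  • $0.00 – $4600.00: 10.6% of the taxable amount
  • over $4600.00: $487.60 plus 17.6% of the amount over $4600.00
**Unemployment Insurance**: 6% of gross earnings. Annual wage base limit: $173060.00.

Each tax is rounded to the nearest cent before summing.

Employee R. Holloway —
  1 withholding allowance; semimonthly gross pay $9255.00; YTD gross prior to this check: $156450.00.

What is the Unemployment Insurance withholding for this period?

$555.30

Unemployment Insurance: 6% × $9255.00 = $555.30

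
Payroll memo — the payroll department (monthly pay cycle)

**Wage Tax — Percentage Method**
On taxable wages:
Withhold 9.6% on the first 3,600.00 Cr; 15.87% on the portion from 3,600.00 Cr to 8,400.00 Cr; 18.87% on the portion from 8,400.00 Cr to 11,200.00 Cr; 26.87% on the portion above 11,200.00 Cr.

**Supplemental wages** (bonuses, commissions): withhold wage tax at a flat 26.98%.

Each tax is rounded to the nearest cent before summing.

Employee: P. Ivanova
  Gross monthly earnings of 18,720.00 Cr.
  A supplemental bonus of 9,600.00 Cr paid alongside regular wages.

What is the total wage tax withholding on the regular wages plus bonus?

6,246.42 Cr

Wage Tax: taxable = 18,720.00 Cr
  1,635.72 Cr + 26.87% × (18,720.00 Cr − 11,200.00 Cr) = 1,635.72 Cr + 26.87% × 7,520.00 Cr = 3,656.34 Cr
Supplemental (26.98% flat on bonus): 26.98% × 9,600.00 Cr = 2,590.08 Cr
Total wage tax: 3,656.34 Cr + 2,590.08 Cr = 6,246.42 Cr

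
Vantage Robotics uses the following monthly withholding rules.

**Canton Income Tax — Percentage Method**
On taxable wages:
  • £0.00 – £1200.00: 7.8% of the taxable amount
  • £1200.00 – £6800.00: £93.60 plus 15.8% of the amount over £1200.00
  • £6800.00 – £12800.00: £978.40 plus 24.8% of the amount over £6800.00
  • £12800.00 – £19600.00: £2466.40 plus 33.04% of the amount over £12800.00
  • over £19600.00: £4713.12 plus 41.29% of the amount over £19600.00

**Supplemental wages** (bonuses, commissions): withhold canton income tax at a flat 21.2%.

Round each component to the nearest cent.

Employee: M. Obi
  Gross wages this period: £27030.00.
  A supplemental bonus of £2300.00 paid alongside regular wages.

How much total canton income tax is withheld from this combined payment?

Canton Income Tax: taxable = £27030.00
  £4713.12 + 41.29% × (£27030.00 − £19600.00) = £4713.12 + 41.29% × £7430.00 = £7780.97
Supplemental (21.2% flat on bonus): 21.2% × £2300.00 = £487.60
Total canton income tax: £7780.97 + £487.60 = £8268.57

£8268.57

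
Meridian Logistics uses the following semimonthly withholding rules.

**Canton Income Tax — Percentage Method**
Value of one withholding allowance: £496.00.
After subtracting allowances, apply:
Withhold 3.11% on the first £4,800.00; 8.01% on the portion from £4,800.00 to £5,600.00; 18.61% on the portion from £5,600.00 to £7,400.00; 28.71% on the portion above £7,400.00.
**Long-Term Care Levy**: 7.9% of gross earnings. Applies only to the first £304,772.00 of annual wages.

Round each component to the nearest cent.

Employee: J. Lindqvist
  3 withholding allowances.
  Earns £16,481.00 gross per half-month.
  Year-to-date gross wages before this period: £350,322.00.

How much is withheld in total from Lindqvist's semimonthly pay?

£2,728.29

Canton Income Tax: taxable = £16,481.00 − 3×£496.00 = £14,993.00
  £548.34 + 28.71% × (£14,993.00 − £7,400.00) = £548.34 + 28.71% × £7,593.00 = £2,728.29
Long-Term Care Levy: YTD £350,322.00 ≥ cap £304,772.00 → £0.00
Total: £2,728.29 + £0.00 = £2,728.29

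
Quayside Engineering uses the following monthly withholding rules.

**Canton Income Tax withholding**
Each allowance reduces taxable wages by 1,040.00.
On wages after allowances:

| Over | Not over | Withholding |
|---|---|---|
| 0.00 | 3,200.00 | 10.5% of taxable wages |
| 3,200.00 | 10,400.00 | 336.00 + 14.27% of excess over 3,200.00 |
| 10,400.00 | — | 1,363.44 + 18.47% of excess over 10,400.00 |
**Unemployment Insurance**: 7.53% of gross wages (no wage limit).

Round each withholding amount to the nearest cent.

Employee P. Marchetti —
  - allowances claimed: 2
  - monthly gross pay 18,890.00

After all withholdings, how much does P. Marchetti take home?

14,920.21

Canton Income Tax: taxable = 18,890.00 − 2×1,040.00 = 16,810.00
  1,363.44 + 18.47% × (16,810.00 − 10,400.00) = 1,363.44 + 18.47% × 6,410.00 = 2,547.37
Unemployment Insurance: 7.53% × 18,890.00 = 1,422.42
Total withheld: 2,547.37 + 1,422.42 = 3,969.79
Net pay: 18,890.00 − 3,969.79 = 14,920.21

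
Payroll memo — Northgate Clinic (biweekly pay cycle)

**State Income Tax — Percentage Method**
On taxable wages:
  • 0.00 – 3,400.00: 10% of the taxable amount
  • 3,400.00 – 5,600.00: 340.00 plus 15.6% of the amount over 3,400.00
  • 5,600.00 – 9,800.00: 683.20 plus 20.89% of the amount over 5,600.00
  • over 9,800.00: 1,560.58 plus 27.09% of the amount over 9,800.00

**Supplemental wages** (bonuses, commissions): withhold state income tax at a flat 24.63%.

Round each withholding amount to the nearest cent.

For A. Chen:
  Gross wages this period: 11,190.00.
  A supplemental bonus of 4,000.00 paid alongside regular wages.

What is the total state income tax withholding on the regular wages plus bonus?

2,922.33

State Income Tax: taxable = 11,190.00
  1,560.58 + 27.09% × (11,190.00 − 9,800.00) = 1,560.58 + 27.09% × 1,390.00 = 1,937.13
Supplemental (24.63% flat on bonus): 24.63% × 4,000.00 = 985.20
Total state income tax: 1,937.13 + 985.20 = 2,922.33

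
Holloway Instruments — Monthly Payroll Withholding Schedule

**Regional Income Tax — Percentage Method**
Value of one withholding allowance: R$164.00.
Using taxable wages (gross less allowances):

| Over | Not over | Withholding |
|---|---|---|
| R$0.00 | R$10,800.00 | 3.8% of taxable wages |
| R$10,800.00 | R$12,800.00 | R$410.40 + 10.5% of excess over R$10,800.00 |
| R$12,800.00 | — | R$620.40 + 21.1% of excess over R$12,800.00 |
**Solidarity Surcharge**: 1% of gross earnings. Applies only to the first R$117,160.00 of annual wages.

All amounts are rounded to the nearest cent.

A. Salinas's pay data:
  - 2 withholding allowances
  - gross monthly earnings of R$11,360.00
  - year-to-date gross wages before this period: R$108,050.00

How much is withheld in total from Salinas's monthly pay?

Regional Income Tax: taxable = R$11,360.00 − 2×R$164.00 = R$11,032.00
  R$410.40 + 10.5% × (R$11,032.00 − R$10,800.00) = R$410.40 + 10.5% × R$232.00 = R$434.76
Solidarity Surcharge: cap R$117,160.00 − YTD R$108,050.00 = R$9,110.00 subject; 1% × R$9,110.00 = R$91.10
Total: R$434.76 + R$91.10 = R$525.86

R$525.86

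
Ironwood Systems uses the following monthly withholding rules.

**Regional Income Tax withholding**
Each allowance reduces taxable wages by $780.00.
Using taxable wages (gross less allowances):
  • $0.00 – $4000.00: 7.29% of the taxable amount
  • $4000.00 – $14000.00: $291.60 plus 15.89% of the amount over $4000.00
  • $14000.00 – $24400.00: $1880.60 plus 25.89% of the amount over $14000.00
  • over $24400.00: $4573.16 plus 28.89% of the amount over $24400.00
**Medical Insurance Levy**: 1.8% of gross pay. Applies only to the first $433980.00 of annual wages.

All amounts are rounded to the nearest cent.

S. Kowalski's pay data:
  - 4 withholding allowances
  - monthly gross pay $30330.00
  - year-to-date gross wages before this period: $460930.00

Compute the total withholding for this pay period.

Regional Income Tax: taxable = $30330.00 − 4×$780.00 = $27210.00
  $4573.16 + 28.89% × ($27210.00 − $24400.00) = $4573.16 + 28.89% × $2810.00 = $5384.97
Medical Insurance Levy: YTD $460930.00 ≥ cap $433980.00 → $0.00
Total: $5384.97 + $0.00 = $5384.97

$5384.97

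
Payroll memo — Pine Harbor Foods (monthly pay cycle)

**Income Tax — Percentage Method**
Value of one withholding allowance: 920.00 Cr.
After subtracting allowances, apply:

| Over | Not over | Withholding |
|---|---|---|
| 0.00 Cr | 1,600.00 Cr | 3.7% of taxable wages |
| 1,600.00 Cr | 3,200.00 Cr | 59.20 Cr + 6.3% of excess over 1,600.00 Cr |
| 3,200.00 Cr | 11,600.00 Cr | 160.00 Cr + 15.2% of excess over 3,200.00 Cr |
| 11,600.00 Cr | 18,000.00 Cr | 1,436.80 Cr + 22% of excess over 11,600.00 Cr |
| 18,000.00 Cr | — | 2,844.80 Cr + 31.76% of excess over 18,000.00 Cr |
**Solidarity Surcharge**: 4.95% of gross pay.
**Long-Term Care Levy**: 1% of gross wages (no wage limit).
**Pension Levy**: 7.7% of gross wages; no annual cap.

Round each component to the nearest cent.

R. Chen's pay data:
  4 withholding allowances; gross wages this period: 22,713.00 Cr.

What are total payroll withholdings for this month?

Income Tax: taxable = 22,713.00 Cr − 4×920.00 Cr = 19,033.00 Cr
  2,844.80 Cr + 31.76% × (19,033.00 Cr − 18,000.00 Cr) = 2,844.80 Cr + 31.76% × 1,033.00 Cr = 3,172.88 Cr
Solidarity Surcharge: 4.95% × 22,713.00 Cr = 1,124.29 Cr
Long-Term Care Levy: 1% × 22,713.00 Cr = 227.13 Cr
Pension Levy: 7.7% × 22,713.00 Cr = 1,748.90 Cr
Total: 3,172.88 Cr + 1,124.29 Cr + 227.13 Cr + 1,748.90 Cr = 6,273.20 Cr

6,273.20 Cr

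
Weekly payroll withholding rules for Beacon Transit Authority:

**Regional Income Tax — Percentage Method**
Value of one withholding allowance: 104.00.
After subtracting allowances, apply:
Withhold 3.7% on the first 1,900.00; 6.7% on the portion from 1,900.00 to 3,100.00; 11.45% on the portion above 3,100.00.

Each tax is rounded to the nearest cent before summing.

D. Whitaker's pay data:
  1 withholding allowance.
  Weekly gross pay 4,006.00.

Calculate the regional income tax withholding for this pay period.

Regional Income Tax: taxable = 4,006.00 − 1×104.00 = 3,902.00
  150.70 + 11.45% × (3,902.00 − 3,100.00) = 150.70 + 11.45% × 802.00 = 242.53

242.53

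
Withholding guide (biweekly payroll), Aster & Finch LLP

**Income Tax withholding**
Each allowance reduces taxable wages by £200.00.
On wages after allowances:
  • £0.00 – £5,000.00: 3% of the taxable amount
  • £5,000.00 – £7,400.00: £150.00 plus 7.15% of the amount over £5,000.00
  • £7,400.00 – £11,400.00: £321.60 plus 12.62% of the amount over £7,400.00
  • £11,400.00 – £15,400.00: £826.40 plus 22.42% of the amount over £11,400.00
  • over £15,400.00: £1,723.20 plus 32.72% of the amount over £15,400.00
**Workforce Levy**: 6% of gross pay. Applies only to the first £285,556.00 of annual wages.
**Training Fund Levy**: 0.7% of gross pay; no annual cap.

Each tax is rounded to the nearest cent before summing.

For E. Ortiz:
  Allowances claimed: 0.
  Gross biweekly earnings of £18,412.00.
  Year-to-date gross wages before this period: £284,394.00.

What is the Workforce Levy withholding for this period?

Workforce Levy: cap £285,556.00 − YTD £284,394.00 = £1,162.00 subject; 6% × £1,162.00 = £69.72

£69.72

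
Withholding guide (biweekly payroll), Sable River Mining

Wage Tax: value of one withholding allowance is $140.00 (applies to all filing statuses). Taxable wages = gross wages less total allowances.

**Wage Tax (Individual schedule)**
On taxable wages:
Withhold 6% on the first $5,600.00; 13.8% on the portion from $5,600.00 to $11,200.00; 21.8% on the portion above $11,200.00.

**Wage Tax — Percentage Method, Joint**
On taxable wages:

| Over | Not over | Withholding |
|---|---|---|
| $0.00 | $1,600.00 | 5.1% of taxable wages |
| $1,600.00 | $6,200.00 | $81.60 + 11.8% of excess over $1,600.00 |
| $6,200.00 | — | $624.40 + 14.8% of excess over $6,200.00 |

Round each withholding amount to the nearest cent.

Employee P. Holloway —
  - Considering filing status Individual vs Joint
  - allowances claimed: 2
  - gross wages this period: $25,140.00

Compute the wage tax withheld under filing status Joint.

Wage Tax (Joint): taxable = $25,140.00 − 2×$140.00 = $24,860.00
  $624.40 + 14.8% × ($24,860.00 − $6,200.00) = $624.40 + 14.8% × $18,660.00 = $3,386.08

$3,386.08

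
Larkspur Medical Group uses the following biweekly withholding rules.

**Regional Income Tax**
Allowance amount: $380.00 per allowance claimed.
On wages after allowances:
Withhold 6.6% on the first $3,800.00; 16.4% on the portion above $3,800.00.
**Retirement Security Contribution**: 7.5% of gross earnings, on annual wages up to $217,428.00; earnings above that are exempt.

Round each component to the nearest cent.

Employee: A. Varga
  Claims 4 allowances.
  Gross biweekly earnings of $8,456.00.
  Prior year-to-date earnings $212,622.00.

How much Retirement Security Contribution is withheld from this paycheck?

$360.45

Retirement Security Contribution: cap $217,428.00 − YTD $212,622.00 = $4,806.00 subject; 7.5% × $4,806.00 = $360.45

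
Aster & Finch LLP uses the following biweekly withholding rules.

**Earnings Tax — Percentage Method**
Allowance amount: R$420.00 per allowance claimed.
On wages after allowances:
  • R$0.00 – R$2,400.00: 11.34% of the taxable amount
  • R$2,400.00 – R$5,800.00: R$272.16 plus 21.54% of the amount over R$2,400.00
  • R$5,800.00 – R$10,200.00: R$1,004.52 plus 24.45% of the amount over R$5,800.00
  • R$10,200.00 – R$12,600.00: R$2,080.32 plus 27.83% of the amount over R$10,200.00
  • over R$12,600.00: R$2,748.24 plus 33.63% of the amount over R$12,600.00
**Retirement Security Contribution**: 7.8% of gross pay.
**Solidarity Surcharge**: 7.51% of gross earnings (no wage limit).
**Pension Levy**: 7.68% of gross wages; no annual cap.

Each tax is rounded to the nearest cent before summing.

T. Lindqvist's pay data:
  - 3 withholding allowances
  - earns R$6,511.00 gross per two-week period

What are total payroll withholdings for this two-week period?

Earnings Tax: taxable = R$6,511.00 − 3×R$420.00 = R$5,251.00
  R$272.16 + 21.54% × (R$5,251.00 − R$2,400.00) = R$272.16 + 21.54% × R$2,851.00 = R$886.27
Retirement Security Contribution: 7.8% × R$6,511.00 = R$507.86
Solidarity Surcharge: 7.51% × R$6,511.00 = R$488.98
Pension Levy: 7.68% × R$6,511.00 = R$500.04
Total: R$886.27 + R$507.86 + R$488.98 + R$500.04 = R$2,383.15

R$2,383.15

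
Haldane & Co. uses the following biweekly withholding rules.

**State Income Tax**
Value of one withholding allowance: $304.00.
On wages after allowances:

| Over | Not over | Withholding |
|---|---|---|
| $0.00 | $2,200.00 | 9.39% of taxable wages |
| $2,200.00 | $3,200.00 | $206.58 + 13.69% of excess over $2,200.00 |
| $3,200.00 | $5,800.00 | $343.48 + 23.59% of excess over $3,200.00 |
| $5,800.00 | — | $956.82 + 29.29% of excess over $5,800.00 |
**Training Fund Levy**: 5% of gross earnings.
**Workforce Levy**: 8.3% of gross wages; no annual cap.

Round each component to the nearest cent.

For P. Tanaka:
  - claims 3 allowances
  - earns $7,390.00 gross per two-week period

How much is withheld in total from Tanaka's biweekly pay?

$2,138.28

State Income Tax: taxable = $7,390.00 − 3×$304.00 = $6,478.00
  $956.82 + 29.29% × ($6,478.00 − $5,800.00) = $956.82 + 29.29% × $678.00 = $1,155.41
Training Fund Levy: 5% × $7,390.00 = $369.50
Workforce Levy: 8.3% × $7,390.00 = $613.37
Total: $1,155.41 + $369.50 + $613.37 = $2,138.28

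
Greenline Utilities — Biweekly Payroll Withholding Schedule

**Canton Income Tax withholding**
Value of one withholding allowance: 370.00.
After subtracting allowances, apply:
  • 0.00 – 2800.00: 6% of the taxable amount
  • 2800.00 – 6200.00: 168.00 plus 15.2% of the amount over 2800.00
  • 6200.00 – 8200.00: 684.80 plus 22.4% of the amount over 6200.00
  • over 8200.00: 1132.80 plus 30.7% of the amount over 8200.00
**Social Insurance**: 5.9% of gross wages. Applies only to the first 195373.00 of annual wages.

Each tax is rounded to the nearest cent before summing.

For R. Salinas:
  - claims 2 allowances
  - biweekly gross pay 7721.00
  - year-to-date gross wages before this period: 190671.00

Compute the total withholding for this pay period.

1137.16

Canton Income Tax: taxable = 7721.00 − 2×370.00 = 6981.00
  684.80 + 22.4% × (6981.00 − 6200.00) = 684.80 + 22.4% × 781.00 = 859.74
Social Insurance: cap 195373.00 − YTD 190671.00 = 4702.00 subject; 5.9% × 4702.00 = 277.42
Total: 859.74 + 277.42 = 1137.16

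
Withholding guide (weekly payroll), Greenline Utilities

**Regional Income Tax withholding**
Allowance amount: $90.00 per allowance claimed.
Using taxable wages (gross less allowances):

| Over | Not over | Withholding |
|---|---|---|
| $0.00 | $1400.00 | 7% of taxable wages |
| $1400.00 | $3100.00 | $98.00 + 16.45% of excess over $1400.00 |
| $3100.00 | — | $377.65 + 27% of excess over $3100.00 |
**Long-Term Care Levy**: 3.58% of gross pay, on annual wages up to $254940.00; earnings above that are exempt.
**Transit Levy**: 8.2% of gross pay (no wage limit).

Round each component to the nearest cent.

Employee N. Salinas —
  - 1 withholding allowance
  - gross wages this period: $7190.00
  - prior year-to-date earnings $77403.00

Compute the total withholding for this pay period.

$2304.63

Regional Income Tax: taxable = $7190.00 − 1×$90.00 = $7100.00
  $377.65 + 27% × ($7100.00 − $3100.00) = $377.65 + 27% × $4000.00 = $1457.65
Long-Term Care Levy: 3.58% × $7190.00 = $257.40
Transit Levy: 8.2% × $7190.00 = $589.58
Total: $1457.65 + $257.40 + $589.58 = $2304.63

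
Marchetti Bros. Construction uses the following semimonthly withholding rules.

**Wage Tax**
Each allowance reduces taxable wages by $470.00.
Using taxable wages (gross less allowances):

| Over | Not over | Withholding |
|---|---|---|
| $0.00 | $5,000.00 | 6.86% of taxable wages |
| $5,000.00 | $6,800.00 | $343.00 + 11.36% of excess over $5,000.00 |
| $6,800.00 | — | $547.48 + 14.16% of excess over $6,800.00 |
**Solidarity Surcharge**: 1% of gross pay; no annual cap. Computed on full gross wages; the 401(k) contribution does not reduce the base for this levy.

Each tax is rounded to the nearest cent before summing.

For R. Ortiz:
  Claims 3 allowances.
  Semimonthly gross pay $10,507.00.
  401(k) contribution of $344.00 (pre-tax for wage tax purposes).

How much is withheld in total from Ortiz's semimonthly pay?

$929.09

Wage Tax: taxable = $10,507.00 − $344.00 − 3×$470.00 = $8,753.00
  $547.48 + 14.16% × ($8,753.00 − $6,800.00) = $547.48 + 14.16% × $1,953.00 = $824.02
Solidarity Surcharge: 1% × $10,507.00 = $105.07
Total: $824.02 + $105.07 = $929.09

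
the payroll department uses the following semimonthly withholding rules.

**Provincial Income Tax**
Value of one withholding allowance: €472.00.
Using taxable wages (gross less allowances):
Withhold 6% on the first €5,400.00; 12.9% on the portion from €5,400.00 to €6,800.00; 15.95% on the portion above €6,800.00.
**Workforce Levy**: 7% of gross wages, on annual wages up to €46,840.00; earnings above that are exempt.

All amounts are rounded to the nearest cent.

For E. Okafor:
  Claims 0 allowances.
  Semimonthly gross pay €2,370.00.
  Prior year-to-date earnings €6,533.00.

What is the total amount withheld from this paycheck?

€308.10

Provincial Income Tax: taxable = €2,370.00
  6% × €2,370.00 = €142.20
Workforce Levy: 7% × €2,370.00 = €165.90
Total: €142.20 + €165.90 = €308.10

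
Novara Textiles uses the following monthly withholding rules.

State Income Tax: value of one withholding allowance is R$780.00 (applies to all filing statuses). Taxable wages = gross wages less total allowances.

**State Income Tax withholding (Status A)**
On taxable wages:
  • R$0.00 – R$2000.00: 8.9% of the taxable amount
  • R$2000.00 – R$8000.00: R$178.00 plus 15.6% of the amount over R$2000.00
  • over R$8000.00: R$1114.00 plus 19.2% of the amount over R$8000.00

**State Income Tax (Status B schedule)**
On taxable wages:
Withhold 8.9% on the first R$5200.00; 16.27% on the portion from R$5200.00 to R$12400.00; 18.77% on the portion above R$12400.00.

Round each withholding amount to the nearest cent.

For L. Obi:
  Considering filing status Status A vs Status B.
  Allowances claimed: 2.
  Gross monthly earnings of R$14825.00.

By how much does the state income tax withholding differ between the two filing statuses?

R$328.28

State Income Tax (Status A): taxable = R$14825.00 − 2×R$780.00 = R$13265.00
  R$1114.00 + 19.2% × (R$13265.00 − R$8000.00) = R$1114.00 + 19.2% × R$5265.00 = R$2124.88
State Income Tax (Status B): taxable = R$14825.00 − 2×R$780.00 = R$13265.00
  R$1634.24 + 18.77% × (R$13265.00 − R$12400.00) = R$1634.24 + 18.77% × R$865.00 = R$1796.60
Difference: |R$2124.88 − R$1796.60| = R$328.28 (higher under Status A)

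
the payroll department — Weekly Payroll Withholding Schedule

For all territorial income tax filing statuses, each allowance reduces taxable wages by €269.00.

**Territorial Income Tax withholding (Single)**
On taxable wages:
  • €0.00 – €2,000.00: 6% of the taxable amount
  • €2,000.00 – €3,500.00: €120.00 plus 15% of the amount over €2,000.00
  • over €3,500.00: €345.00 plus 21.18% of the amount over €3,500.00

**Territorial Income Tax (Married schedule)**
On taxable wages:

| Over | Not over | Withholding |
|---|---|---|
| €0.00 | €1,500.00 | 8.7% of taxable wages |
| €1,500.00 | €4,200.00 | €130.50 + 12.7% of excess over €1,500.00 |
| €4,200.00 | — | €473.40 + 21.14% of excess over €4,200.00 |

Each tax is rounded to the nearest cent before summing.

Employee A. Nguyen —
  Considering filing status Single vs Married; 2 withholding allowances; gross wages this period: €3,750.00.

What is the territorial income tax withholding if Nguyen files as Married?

Territorial Income Tax (Married): taxable = €3,750.00 − 2×€269.00 = €3,212.00
  €130.50 + 12.7% × (€3,212.00 − €1,500.00) = €130.50 + 12.7% × €1,712.00 = €347.92

€347.92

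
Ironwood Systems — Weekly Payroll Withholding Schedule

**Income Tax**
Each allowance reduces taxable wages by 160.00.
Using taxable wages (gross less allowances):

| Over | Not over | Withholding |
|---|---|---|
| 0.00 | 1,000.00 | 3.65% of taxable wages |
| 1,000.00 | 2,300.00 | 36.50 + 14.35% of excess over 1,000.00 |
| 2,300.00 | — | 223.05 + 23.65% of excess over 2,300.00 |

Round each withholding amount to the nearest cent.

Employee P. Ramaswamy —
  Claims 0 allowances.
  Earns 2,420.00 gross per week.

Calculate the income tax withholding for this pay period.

251.43

Income Tax: taxable = 2,420.00
  223.05 + 23.65% × (2,420.00 − 2,300.00) = 223.05 + 23.65% × 120.00 = 251.43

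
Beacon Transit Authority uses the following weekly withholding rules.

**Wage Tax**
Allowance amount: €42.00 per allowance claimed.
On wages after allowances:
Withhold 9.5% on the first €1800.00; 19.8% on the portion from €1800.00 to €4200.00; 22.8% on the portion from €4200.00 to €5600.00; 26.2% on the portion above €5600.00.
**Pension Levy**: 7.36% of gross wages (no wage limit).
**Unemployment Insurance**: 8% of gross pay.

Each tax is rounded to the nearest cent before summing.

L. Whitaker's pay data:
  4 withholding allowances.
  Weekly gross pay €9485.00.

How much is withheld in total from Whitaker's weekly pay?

€3396.15

Wage Tax: taxable = €9485.00 − 4×€42.00 = €9317.00
  €965.40 + 26.2% × (€9317.00 − €5600.00) = €965.40 + 26.2% × €3717.00 = €1939.25
Pension Levy: 7.36% × €9485.00 = €698.10
Unemployment Insurance: 8% × €9485.00 = €758.80
Total: €1939.25 + €698.10 + €758.80 = €3396.15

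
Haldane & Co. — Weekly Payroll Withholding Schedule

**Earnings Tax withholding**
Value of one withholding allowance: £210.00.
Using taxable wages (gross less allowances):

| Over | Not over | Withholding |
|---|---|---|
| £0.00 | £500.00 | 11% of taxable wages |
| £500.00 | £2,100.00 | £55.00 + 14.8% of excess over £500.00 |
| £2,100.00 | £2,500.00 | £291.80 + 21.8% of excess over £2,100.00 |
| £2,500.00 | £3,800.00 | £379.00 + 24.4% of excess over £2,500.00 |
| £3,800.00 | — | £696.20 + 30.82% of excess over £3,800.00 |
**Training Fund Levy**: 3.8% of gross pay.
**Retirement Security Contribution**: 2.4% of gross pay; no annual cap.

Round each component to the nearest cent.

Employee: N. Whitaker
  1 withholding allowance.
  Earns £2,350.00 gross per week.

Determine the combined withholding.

Earnings Tax: taxable = £2,350.00 − 1×£210.00 = £2,140.00
  £291.80 + 21.8% × (£2,140.00 − £2,100.00) = £291.80 + 21.8% × £40.00 = £300.52
Training Fund Levy: 3.8% × £2,350.00 = £89.30
Retirement Security Contribution: 2.4% × £2,350.00 = £56.40
Total: £300.52 + £89.30 + £56.40 = £446.22

£446.22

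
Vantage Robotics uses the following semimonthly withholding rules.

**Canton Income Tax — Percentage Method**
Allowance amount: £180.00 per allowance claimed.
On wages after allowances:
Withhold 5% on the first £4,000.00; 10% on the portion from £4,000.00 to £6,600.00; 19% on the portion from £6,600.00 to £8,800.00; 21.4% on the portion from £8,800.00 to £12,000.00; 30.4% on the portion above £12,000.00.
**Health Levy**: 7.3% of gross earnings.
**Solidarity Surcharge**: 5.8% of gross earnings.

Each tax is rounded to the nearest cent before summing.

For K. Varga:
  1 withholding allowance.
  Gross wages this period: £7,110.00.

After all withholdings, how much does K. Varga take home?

£5,655.89

Canton Income Tax: taxable = £7,110.00 − 1×£180.00 = £6,930.00
  £460.00 + 19% × (£6,930.00 − £6,600.00) = £460.00 + 19% × £330.00 = £522.70
Health Levy: 7.3% × £7,110.00 = £519.03
Solidarity Surcharge: 5.8% × £7,110.00 = £412.38
Total withheld: £522.70 + £519.03 + £412.38 = £1,454.11
Net pay: £7,110.00 − £1,454.11 = £5,655.89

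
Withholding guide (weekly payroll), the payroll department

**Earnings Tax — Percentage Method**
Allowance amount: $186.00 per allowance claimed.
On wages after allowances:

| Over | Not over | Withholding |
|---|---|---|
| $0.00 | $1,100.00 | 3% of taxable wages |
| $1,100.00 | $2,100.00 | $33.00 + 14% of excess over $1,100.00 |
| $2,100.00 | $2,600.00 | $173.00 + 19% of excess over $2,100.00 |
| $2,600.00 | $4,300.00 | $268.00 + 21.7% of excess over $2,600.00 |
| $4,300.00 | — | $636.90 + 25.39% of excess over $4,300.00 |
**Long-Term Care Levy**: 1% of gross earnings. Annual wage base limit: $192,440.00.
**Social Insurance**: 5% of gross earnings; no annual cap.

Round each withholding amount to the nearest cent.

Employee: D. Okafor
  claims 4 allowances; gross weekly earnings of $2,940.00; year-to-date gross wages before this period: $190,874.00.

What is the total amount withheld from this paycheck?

Earnings Tax: taxable = $2,940.00 − 4×$186.00 = $2,196.00
  $173.00 + 19% × ($2,196.00 − $2,100.00) = $173.00 + 19% × $96.00 = $191.24
Long-Term Care Levy: cap $192,440.00 − YTD $190,874.00 = $1,566.00 subject; 1% × $1,566.00 = $15.66
Social Insurance: 5% × $2,940.00 = $147.00
Total: $191.24 + $15.66 + $147.00 = $353.90

$353.90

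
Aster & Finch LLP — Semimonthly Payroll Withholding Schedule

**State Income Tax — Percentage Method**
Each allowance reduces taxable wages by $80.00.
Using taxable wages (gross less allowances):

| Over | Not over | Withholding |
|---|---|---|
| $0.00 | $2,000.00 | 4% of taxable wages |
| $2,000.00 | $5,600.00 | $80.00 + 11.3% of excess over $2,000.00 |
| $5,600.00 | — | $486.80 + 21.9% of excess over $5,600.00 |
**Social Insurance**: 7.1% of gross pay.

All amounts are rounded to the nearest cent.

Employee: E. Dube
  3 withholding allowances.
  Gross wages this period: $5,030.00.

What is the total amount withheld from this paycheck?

$752.40

State Income Tax: taxable = $5,030.00 − 3×$80.00 = $4,790.00
  $80.00 + 11.3% × ($4,790.00 − $2,000.00) = $80.00 + 11.3% × $2,790.00 = $395.27
Social Insurance: 7.1% × $5,030.00 = $357.13
Total: $395.27 + $357.13 = $752.40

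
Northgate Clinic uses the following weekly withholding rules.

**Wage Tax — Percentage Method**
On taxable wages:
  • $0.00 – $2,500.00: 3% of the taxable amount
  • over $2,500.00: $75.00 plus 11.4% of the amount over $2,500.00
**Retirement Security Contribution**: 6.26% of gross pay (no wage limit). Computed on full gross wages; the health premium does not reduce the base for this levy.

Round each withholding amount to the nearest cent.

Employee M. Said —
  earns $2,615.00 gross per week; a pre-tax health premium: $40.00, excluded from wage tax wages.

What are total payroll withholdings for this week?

$247.25

Wage Tax: taxable = $2,615.00 − $40.00 = $2,575.00
  $75.00 + 11.4% × ($2,575.00 − $2,500.00) = $75.00 + 11.4% × $75.00 = $83.55
Retirement Security Contribution: 6.26% × $2,615.00 = $163.70
Total: $83.55 + $163.70 = $247.25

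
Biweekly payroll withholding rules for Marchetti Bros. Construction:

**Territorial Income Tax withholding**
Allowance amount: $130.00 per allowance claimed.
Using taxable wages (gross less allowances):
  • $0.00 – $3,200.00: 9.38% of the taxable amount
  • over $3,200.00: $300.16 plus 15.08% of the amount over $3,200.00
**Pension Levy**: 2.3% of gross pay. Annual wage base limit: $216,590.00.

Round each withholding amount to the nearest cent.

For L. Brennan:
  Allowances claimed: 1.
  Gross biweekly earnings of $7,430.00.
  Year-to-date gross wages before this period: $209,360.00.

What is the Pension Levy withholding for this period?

Pension Levy: cap $216,590.00 − YTD $209,360.00 = $7,230.00 subject; 2.3% × $7,230.00 = $166.29

$166.29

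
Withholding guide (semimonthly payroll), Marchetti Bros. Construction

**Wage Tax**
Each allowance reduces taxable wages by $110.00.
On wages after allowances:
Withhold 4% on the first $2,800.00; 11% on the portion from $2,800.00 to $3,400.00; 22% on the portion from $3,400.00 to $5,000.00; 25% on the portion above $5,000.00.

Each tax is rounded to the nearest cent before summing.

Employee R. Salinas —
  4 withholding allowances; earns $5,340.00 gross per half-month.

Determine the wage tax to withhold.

$508.00

Wage Tax: taxable = $5,340.00 − 4×$110.00 = $4,900.00
  $178.00 + 22% × ($4,900.00 − $3,400.00) = $178.00 + 22% × $1,500.00 = $508.00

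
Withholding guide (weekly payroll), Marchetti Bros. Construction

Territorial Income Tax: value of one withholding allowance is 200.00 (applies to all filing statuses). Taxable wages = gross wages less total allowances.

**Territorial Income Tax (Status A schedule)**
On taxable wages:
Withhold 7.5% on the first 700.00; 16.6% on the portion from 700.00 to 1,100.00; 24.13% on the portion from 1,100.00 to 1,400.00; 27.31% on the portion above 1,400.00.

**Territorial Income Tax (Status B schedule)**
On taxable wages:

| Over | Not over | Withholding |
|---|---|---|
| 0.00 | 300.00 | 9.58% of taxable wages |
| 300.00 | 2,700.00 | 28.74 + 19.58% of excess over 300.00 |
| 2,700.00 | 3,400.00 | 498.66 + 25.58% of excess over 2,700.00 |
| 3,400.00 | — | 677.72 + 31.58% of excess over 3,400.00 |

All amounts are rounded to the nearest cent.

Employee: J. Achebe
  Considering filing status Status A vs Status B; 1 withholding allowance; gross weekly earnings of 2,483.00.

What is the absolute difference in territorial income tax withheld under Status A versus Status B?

Territorial Income Tax (Status A): taxable = 2,483.00 − 1×200.00 = 2,283.00
  191.29 + 27.31% × (2,283.00 − 1,400.00) = 191.29 + 27.31% × 883.00 = 432.44
Territorial Income Tax (Status B): taxable = 2,483.00 − 1×200.00 = 2,283.00
  28.74 + 19.58% × (2,283.00 − 300.00) = 28.74 + 19.58% × 1,983.00 = 417.01
Difference: |432.44 − 417.01| = 15.43 (higher under Status A)

15.43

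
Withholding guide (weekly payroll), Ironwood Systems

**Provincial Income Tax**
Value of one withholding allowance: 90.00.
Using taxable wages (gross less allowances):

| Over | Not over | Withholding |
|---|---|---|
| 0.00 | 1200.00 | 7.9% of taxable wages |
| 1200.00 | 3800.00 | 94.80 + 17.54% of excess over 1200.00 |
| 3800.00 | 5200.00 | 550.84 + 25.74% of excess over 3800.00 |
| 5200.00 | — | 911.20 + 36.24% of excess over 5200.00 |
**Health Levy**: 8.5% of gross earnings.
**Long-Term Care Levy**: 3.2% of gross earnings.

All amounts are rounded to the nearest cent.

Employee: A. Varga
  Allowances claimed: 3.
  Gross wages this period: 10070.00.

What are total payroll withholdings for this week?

Provincial Income Tax: taxable = 10070.00 − 3×90.00 = 9800.00
  911.20 + 36.24% × (9800.00 − 5200.00) = 911.20 + 36.24% × 4600.00 = 2578.24
Health Levy: 8.5% × 10070.00 = 855.95
Long-Term Care Levy: 3.2% × 10070.00 = 322.24
Total: 2578.24 + 855.95 + 322.24 = 3756.43

3756.43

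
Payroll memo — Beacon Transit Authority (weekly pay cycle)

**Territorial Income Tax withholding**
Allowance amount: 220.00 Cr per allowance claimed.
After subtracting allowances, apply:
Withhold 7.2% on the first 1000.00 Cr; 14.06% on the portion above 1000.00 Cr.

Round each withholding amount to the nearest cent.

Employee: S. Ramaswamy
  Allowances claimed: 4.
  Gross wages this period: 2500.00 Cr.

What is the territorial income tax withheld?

159.17 Cr

Territorial Income Tax: taxable = 2500.00 Cr − 4×220.00 Cr = 1620.00 Cr
  72.00 Cr + 14.06% × (1620.00 Cr − 1000.00 Cr) = 72.00 Cr + 14.06% × 620.00 Cr = 159.17 Cr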